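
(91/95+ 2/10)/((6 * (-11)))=-1/57 = -0.02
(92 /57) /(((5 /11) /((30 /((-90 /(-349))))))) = 353188/855 = 413.09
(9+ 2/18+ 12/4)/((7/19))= 2071/63 = 32.87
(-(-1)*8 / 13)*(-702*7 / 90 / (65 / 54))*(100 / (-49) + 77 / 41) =423792/93275 = 4.54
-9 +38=29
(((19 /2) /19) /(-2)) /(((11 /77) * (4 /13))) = -91/16 = -5.69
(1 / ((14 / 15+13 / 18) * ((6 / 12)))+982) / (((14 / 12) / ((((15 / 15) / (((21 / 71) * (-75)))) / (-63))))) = 20802716/34497225 = 0.60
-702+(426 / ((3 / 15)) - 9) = 1419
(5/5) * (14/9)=14/9 = 1.56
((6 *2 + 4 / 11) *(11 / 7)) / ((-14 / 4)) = -5.55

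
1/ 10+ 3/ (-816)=131/1360 = 0.10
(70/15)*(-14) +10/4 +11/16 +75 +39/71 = 13.40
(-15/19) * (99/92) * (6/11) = -405/874 = -0.46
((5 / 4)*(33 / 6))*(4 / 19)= 55/38 = 1.45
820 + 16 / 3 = 825.33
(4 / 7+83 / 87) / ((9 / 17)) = 15793/5481 = 2.88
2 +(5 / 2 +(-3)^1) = 1.50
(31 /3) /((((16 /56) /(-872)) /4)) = -378448/3 = -126149.33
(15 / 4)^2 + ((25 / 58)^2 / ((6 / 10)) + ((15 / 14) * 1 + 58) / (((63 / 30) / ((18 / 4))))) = 278811095/1978032 = 140.95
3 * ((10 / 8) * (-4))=-15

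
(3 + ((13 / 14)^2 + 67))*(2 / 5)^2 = 13889/1225 = 11.34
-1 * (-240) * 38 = 9120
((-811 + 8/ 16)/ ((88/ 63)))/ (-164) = 102123/28864 = 3.54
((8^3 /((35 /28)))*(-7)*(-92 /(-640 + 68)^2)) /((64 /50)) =12880/20449 = 0.63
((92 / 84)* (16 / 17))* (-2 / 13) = -736/4641 = -0.16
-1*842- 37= -879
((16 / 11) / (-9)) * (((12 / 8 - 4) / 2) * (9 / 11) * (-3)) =-60/121 = -0.50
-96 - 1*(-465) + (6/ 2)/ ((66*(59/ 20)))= 369.02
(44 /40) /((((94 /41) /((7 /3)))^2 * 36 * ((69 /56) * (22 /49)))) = 28252567/493844040 = 0.06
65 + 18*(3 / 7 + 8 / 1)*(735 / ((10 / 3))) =33518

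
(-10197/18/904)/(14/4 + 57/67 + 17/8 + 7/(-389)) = -29529379/304301542 = -0.10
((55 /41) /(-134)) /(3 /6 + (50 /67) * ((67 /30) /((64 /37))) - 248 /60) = 2400/640051 = 0.00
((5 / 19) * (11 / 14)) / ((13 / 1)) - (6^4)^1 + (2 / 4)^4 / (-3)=-107558041/82992 = -1296.00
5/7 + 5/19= 130/133 = 0.98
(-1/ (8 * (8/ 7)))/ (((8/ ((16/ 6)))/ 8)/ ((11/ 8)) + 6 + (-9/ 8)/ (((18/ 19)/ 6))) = 0.13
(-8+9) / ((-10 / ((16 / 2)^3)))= -256/5 = -51.20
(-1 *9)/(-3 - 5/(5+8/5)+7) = -297/107 = -2.78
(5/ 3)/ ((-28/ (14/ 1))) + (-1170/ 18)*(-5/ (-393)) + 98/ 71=-5209/18602 = -0.28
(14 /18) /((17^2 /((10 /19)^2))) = 700/938961 = 0.00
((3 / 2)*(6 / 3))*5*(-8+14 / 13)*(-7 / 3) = 3150/13 = 242.31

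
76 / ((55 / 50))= 760/11 = 69.09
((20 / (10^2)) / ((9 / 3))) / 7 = 0.01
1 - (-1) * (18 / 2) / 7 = 16/7 = 2.29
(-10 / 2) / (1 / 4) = -20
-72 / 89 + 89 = 7849/89 = 88.19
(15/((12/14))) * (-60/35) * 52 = -1560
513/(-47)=-513/47 = -10.91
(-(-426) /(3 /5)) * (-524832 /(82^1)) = -186315360/41 = -4544277.07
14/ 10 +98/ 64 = 469/160 = 2.93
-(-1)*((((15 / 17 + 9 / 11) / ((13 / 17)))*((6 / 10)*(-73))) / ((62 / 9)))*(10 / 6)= -104463/4433 = -23.56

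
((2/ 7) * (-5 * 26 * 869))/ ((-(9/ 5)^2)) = 5648500/567 = 9962.08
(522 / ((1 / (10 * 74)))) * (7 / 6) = 450660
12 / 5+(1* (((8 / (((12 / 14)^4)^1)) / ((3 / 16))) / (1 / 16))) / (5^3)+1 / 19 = 7254707/577125 = 12.57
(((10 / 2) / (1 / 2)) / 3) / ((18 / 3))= 5/9 = 0.56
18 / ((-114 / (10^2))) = -300/19 = -15.79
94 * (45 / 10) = 423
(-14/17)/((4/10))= -35/17 = -2.06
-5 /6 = -0.83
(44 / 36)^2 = 121/81 = 1.49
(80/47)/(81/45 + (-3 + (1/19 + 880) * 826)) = 475/202856747 = 0.00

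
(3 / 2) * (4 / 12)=1/2 = 0.50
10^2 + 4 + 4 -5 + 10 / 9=937/9 = 104.11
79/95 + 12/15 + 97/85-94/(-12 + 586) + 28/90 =12181343/4171545 = 2.92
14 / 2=7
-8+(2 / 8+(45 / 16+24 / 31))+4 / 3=-4211/1488 = -2.83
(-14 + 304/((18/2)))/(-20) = -89/90 = -0.99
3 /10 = 0.30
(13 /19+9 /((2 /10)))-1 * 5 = 773/19 = 40.68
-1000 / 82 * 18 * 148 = -1332000/41 = -32487.80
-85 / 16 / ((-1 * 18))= 85/288 = 0.30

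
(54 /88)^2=729/1936 = 0.38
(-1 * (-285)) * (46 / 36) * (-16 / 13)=-448.21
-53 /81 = -0.65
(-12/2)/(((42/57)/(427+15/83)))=-2020992/581 = -3478.47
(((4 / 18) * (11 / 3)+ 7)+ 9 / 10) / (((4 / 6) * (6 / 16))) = 4706/135 = 34.86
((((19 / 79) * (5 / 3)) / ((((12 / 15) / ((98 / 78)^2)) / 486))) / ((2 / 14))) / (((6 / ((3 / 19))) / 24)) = 22689450/13351 = 1699.46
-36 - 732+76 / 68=-13037/17 = -766.88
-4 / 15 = -0.27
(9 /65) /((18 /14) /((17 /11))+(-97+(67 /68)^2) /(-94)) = 9127776/122189275 = 0.07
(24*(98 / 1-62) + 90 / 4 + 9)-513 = 765/2 = 382.50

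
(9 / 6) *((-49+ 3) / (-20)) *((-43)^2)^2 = 235897269/20 = 11794863.45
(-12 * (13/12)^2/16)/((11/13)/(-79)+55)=-173563/10843008 = -0.02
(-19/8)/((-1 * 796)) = 19/6368 = 0.00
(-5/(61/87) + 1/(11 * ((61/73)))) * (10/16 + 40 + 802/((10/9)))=-5354.02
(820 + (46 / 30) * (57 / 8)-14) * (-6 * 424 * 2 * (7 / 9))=-48492668/15 = -3232844.53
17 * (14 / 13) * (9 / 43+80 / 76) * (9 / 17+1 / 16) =1161937/84968 = 13.67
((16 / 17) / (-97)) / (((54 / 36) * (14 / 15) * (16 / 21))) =-15/1649 = -0.01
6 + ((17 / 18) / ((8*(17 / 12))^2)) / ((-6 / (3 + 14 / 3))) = 14665/2448 = 5.99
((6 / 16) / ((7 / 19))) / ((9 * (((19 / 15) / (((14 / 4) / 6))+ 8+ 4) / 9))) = 285/3968 = 0.07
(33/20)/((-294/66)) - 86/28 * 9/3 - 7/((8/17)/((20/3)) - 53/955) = -463973/980 = -473.44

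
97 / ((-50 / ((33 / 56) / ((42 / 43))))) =-45881/39200 = -1.17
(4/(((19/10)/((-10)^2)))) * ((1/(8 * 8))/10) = 25/76 = 0.33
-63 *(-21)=1323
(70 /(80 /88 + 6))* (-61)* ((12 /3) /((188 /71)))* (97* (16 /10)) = -129392956/893 = -144896.93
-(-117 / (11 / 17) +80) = 1109/11 = 100.82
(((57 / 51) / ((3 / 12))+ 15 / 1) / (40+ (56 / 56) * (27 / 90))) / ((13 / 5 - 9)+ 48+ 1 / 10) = 33100/2856867 = 0.01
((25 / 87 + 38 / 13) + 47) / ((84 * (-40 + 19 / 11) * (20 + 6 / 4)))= -312334/429964353 = 0.00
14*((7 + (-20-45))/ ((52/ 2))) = -406/13 = -31.23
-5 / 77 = -0.06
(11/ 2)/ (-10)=-11/20 = -0.55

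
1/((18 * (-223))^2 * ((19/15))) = 5/102043908 = 0.00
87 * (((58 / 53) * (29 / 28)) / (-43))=-2.29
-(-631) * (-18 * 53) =-601974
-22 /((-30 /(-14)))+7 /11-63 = -11984/165 = -72.63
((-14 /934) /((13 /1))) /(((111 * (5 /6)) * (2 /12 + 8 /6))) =-28/3369405 = 0.00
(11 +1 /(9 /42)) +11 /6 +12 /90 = 529/30 = 17.63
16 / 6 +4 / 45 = 124/45 = 2.76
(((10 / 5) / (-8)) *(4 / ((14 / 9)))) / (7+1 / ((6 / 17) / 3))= -0.04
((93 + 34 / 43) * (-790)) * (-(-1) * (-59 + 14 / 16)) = 740761275/172 = 4306751.60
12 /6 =2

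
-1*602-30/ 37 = -22304/37 = -602.81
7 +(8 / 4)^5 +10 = 49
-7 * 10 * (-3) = 210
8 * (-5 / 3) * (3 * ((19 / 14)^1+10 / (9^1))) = -6220/63 = -98.73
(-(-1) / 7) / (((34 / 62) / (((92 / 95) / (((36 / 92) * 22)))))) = 32798/1119195 = 0.03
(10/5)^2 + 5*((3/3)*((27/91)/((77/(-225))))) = -2347/7007 = -0.33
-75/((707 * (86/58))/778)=-1692150/30401 = -55.66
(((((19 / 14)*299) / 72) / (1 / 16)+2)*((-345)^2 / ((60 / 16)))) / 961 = 3044.35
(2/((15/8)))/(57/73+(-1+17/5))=1168/3483 = 0.34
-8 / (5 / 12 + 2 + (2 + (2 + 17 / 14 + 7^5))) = -672/1412429 = 0.00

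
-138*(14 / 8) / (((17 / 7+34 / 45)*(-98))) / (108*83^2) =115/110554672 = 0.00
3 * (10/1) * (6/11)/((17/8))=1440/187 = 7.70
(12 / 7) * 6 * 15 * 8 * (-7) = -8640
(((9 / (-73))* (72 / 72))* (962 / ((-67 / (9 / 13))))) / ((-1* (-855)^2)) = -74/44141275 = 0.00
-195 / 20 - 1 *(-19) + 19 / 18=371/36 = 10.31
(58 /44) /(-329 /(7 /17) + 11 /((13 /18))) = -377/224158 = 0.00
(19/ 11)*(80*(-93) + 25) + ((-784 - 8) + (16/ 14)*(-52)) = -1051755/77 = -13659.16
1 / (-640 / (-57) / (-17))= -969/640 = -1.51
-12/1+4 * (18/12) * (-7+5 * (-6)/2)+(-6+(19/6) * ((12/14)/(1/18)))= -708/7 = -101.14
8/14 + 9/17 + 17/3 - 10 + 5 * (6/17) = -524/357 = -1.47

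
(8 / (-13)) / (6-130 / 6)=24/611 = 0.04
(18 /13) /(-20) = -9/130 = -0.07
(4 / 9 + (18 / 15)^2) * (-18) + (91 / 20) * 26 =4219/50 = 84.38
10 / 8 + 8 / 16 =7/4 = 1.75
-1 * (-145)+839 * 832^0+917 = 1901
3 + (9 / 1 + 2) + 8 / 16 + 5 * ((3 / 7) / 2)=109/7 = 15.57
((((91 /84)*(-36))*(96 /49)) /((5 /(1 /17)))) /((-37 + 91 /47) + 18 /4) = 27072/920465 = 0.03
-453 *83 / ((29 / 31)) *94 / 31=-3534306/29 = -121872.62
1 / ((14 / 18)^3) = 729/343 = 2.13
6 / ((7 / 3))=18/7 = 2.57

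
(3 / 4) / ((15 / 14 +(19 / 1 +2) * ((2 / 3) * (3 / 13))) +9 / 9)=273/1930 = 0.14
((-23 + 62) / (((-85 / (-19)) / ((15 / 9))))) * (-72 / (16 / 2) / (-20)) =6.54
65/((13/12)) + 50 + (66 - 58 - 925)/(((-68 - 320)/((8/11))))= 119204/1067 = 111.72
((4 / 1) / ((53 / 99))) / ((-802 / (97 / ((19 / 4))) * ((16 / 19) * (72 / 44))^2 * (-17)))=2453033/416218752 = 0.01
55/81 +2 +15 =1432/81 = 17.68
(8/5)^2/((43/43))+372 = 9364/25 = 374.56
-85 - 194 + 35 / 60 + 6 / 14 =-23351/84 = -277.99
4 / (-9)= -4/9 = -0.44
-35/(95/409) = -2863/19 = -150.68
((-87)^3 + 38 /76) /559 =-1317005/1118 = -1178.00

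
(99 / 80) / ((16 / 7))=693/1280 = 0.54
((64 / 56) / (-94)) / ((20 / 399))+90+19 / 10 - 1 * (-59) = 70809/470 = 150.66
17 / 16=1.06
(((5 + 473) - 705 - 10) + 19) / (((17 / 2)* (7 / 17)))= -436/7 = -62.29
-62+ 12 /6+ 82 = 22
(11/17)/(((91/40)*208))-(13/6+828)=-50086363/60333 = -830.17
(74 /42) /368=37/7728 = 0.00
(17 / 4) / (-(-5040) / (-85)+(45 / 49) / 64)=-226576/3160323 = -0.07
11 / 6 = 1.83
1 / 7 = 0.14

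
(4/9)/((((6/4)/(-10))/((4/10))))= -32/27 = -1.19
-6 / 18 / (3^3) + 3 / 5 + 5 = 2263/405 = 5.59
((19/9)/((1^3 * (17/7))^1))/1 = 133/153 = 0.87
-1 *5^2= -25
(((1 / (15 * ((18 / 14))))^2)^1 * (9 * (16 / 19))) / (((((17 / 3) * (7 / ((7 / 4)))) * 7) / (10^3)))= 1120/8721 = 0.13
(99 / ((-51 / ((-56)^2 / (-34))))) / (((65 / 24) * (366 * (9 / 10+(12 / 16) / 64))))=0.20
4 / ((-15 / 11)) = -44/15 = -2.93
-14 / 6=-7/3 = -2.33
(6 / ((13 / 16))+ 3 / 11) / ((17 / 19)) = 20805/2431 = 8.56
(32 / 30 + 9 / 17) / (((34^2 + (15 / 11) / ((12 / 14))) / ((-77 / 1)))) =-689458/6494085 = -0.11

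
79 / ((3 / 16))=1264/3 = 421.33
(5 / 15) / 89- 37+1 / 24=-78935/2136 = -36.95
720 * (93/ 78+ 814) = 7630200/13 = 586938.46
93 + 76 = 169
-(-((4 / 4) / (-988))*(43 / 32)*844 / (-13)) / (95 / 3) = 27219/9761440 = 0.00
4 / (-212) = -1/53 = -0.02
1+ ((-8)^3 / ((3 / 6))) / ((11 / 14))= -14325/11 = -1302.27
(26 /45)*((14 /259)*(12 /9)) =208/4995 = 0.04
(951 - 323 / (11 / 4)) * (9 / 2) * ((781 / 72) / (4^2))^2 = 508430219/294912 = 1724.01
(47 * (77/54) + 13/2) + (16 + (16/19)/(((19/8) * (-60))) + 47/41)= 181148822/1998135 = 90.66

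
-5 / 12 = -0.42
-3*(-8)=24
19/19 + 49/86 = 135/86 = 1.57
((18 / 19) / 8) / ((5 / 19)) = 9/20 = 0.45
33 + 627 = 660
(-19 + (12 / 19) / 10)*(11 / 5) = -19789/475 = -41.66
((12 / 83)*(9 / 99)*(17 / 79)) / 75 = 68/1803175 = 0.00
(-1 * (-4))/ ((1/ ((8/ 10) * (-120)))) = -384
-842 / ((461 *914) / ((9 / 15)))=-1263/1053385 = 0.00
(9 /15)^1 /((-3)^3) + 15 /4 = 671/180 = 3.73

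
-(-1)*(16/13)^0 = 1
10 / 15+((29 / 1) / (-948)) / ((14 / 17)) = 2785/4424 = 0.63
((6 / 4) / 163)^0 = 1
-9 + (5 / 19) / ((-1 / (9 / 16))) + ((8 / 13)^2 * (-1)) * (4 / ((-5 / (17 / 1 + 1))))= -949113/256880 = -3.69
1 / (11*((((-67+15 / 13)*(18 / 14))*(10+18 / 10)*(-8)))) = 455/39999168 = 0.00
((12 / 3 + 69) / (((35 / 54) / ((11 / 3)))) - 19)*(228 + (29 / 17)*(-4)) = 10369328/119 = 87137.21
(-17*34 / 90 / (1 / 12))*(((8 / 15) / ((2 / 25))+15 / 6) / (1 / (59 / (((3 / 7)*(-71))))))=2625854/1917 = 1369.77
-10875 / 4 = -2718.75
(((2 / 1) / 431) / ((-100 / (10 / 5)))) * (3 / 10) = -3/107750 = 0.00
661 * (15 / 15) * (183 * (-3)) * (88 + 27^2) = -296480313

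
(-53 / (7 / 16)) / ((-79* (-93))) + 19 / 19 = 50581/51429 = 0.98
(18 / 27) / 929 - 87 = -242467/2787 = -87.00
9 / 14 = 0.64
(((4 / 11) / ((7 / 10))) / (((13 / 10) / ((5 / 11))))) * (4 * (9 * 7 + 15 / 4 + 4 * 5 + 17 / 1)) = 830000/11011 = 75.38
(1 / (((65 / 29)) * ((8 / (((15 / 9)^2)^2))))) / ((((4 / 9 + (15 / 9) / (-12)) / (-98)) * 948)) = -177625/1220076 = -0.15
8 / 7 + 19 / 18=277/126 = 2.20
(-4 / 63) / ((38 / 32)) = -0.05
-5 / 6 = -0.83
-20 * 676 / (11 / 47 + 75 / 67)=-9989.32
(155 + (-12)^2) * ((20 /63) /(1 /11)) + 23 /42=131629/126 = 1044.67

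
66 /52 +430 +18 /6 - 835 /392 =2202181/5096 = 432.14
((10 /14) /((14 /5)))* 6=75/49 = 1.53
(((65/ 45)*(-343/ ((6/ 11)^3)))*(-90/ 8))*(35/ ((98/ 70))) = 741866125/864 = 858641.35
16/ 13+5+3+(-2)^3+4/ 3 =100/39 = 2.56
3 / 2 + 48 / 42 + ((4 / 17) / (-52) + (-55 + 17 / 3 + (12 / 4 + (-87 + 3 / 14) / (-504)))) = -22622807/519792 = -43.52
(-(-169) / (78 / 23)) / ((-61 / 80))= -11960/183 = -65.36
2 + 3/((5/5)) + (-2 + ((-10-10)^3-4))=-8001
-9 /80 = -0.11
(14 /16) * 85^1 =74.38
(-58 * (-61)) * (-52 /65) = -14152/5 = -2830.40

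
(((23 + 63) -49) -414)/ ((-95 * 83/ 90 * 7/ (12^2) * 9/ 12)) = 1302912/11039 = 118.03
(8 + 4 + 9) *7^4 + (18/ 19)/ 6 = 958002/19 = 50421.16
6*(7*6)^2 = 10584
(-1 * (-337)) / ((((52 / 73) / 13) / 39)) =959439/4 = 239859.75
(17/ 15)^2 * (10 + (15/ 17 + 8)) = 24.25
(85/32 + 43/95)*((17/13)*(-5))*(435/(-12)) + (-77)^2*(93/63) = 9489.20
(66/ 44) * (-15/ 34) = -45/68 = -0.66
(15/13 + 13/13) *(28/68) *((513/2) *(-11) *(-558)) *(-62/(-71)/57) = 335650392/15691 = 21391.27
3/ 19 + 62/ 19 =65/19 = 3.42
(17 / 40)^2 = 289/1600 = 0.18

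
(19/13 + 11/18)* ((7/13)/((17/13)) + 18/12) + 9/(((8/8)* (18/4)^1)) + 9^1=9157/612 = 14.96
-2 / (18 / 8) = -8/9 = -0.89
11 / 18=0.61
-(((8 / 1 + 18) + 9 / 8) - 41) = 111/8 = 13.88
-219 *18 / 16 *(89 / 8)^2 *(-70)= 546430185/256 = 2134492.91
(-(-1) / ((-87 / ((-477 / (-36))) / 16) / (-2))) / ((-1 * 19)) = -424/1653 = -0.26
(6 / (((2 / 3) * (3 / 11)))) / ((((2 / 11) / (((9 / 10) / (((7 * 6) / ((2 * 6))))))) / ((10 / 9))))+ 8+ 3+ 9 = 503/7 = 71.86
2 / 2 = 1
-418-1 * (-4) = -414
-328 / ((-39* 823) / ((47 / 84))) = 3854/674037 = 0.01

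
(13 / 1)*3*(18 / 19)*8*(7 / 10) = 19656/95 = 206.91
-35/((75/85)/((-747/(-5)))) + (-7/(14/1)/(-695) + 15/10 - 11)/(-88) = -5926.09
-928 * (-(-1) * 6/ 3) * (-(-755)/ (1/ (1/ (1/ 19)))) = -26624320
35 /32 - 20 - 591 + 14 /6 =-58327/96 = -607.57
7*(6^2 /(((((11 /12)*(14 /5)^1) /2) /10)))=21600/11 = 1963.64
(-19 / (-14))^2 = 361/196 = 1.84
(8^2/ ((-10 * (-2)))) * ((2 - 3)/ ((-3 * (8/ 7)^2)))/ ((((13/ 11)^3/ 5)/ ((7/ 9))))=456533/237276 = 1.92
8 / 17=0.47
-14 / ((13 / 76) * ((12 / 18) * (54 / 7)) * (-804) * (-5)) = -931/235170 = 0.00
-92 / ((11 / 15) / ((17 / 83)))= -23460/913 = -25.70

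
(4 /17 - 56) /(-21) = 316/119 = 2.66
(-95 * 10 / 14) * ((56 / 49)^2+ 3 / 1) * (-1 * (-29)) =-2906525/343 = -8473.83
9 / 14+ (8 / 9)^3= 13729/10206 = 1.35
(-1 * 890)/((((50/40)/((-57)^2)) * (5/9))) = -20819592/5 = -4163918.40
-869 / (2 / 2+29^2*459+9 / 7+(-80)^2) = -6083/2746949 = 0.00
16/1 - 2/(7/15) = 82/7 = 11.71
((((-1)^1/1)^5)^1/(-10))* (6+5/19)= 119/190 = 0.63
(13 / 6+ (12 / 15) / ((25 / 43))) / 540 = 2657/405000 = 0.01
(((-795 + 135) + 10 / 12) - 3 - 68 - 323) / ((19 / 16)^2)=-746.84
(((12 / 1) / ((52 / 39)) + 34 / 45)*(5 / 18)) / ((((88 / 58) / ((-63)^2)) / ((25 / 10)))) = 3119095/176 = 17722.13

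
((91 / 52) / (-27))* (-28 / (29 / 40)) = 1960/783 = 2.50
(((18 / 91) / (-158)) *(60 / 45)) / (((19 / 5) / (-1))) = 60/136591 = 0.00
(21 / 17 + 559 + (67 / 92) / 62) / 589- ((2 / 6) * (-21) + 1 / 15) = 355513807/45090120 = 7.88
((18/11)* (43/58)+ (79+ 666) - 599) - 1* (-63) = 67058/319 = 210.21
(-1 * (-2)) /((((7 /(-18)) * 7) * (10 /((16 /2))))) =-144/245 = -0.59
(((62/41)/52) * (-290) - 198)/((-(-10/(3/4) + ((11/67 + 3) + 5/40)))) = -176926632/8608483 = -20.55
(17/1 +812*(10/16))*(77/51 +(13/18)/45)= 22040539/27540 = 800.31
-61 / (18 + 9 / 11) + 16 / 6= -119/207 = -0.57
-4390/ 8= -2195/4 = -548.75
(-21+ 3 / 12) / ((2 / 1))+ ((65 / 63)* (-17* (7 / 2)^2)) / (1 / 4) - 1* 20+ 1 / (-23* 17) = -25050269/28152 = -889.82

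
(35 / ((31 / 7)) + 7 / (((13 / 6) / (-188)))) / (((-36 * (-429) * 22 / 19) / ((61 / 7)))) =-40000567/136926504 = -0.29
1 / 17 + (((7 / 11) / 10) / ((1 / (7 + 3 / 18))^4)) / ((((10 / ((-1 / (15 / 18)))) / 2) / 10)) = -406777919/1009800 = -402.83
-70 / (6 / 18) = -210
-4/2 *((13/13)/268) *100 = -50/67 = -0.75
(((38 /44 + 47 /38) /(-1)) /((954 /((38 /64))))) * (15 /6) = -2195/671616 = 0.00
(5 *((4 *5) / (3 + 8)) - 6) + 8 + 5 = 16.09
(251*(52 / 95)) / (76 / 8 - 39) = -4.66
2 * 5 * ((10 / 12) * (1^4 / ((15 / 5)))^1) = 2.78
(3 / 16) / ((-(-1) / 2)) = 3/8 = 0.38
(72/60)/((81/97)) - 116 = -15466/135 = -114.56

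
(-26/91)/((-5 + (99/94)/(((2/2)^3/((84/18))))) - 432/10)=235/35602 = 0.01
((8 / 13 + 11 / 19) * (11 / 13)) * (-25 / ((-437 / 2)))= 162250/1403207 = 0.12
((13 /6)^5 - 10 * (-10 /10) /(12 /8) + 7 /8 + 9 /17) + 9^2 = 18086465/132192 = 136.82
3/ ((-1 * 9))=-1/3 = -0.33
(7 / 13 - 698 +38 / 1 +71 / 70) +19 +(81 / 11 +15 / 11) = -6313507/10010 = -630.72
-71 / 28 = -2.54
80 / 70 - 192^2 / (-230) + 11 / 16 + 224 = 4973079/12880 = 386.11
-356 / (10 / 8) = -284.80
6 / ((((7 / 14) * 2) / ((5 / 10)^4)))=3/8 = 0.38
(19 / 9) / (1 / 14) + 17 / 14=3877/126 = 30.77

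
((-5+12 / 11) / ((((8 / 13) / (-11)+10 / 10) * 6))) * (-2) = 559/405 = 1.38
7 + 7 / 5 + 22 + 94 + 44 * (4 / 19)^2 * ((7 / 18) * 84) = 1018586/5415 = 188.10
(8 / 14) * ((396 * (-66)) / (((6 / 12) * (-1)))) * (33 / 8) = 862488/7 = 123212.57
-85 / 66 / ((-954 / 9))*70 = 2975/3498 = 0.85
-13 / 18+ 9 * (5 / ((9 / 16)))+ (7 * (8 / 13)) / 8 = 18677/234 = 79.82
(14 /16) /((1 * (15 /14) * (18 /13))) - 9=-9083/1080 = -8.41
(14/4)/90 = 7/180 = 0.04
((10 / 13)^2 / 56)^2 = 625/5597956 = 0.00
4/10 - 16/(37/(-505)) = 40474/185 = 218.78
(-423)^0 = 1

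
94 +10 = 104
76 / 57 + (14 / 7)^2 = 16/3 = 5.33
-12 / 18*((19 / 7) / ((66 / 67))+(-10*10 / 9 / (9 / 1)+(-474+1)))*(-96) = -188199392/6237 = -30174.67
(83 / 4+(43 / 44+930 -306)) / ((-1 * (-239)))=7103/2629 = 2.70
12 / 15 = 4/5 = 0.80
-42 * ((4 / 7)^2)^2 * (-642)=986112/343 = 2874.96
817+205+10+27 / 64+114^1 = 1146.42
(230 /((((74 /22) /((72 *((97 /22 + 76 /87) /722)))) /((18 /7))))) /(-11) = -251157240/29826181 = -8.42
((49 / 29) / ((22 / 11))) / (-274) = -49/15892 = 0.00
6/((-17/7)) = -42/17 = -2.47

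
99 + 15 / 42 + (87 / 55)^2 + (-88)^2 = 332272141/42350 = 7845.86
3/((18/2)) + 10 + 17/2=113/6 = 18.83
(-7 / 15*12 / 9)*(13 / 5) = -364/225 = -1.62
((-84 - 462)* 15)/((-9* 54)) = 455/27 = 16.85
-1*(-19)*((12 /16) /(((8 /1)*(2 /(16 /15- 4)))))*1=-209/80 = -2.61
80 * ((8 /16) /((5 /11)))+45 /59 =5237/59 = 88.76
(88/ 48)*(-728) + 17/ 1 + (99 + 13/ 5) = -18241/15 = -1216.07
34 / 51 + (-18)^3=-17494/3 = -5831.33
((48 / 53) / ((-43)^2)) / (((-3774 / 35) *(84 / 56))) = -560/184920339 = 0.00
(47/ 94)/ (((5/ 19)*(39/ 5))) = 19/78 = 0.24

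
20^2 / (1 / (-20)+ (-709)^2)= 8000/10053619 = 0.00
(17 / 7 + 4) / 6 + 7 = 113/14 = 8.07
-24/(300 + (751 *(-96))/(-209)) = -0.04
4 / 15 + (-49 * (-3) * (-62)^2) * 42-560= 355984444/15 = 23732296.27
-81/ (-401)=81/401 = 0.20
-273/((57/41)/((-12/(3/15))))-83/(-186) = 41639537/3534 = 11782.55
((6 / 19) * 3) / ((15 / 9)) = 54/95 = 0.57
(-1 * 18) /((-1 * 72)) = 1/4 = 0.25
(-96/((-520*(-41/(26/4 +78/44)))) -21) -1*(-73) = 117176/2255 = 51.96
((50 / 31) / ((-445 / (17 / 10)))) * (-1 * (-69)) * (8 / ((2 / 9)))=-42228/2759 = -15.31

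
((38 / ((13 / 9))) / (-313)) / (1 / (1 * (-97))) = 33174/4069 = 8.15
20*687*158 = 2170920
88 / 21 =4.19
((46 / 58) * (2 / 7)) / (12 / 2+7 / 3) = 138/5075 = 0.03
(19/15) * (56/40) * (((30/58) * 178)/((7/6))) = 20292/145 = 139.94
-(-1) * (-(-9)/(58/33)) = 297/58 = 5.12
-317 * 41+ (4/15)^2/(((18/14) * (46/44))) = -12996.95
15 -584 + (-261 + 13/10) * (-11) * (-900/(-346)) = 1187078/173 = 6861.72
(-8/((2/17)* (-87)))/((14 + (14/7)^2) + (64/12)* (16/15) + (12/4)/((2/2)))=1020/34829 = 0.03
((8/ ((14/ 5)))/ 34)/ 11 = 10/1309 = 0.01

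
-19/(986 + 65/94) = -1786/92749 = -0.02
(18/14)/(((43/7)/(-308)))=-2772/43 = -64.47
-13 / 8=-1.62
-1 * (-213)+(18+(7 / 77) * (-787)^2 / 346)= 1498555/3806 = 393.73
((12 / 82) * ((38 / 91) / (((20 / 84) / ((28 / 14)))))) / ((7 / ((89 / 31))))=121752/578305 = 0.21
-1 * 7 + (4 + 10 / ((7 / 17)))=149/7 = 21.29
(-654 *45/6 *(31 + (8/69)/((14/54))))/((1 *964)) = -24834015/155204 = -160.01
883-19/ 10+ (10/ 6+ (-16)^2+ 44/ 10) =6859/6 = 1143.17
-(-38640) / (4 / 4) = 38640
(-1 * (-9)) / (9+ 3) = 3/4 = 0.75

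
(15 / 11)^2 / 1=1.86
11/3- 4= -1/3 = -0.33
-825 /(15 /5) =-275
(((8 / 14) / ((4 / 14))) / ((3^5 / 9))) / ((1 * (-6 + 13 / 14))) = -28/1917 = -0.01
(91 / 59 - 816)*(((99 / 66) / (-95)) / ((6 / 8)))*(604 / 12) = 14512006/16815 = 863.04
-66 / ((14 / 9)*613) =-0.07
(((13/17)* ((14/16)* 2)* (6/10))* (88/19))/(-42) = -143/1615 = -0.09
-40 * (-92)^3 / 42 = 15573760/21 = 741607.62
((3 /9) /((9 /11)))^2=121/729 = 0.17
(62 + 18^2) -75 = 311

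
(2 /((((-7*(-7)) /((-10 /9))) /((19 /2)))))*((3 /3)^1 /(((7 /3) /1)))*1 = -190/1029 = -0.18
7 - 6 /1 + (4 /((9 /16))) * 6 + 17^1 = 182/3 = 60.67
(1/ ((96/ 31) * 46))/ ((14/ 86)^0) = 31/4416 = 0.01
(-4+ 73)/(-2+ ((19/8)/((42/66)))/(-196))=-252448/7387 = -34.17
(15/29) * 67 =1005/29 = 34.66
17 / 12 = 1.42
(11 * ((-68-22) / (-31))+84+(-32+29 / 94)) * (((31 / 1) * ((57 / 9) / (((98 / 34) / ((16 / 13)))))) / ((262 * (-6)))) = -52861534/11766027 = -4.49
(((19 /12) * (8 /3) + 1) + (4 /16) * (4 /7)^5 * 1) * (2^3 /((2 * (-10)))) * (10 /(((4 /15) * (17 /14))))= -7922330/122451 = -64.70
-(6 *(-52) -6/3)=314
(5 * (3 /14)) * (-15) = -225/14 = -16.07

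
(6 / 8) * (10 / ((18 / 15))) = 25/4 = 6.25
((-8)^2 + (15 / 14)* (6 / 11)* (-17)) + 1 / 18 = 75011/1386 = 54.12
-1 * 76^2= -5776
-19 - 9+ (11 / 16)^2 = -7047/256 = -27.53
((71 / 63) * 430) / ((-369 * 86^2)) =-355/1999242 = 0.00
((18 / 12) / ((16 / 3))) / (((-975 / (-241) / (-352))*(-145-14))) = 2651/17225 = 0.15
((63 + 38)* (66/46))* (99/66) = 9999/46 = 217.37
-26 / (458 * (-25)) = 13/5725 = 0.00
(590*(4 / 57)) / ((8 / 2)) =10.35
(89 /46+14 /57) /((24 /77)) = 440209/62928 = 7.00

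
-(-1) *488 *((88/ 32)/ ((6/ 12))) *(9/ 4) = 6039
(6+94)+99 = 199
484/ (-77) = -6.29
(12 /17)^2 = 144/289 = 0.50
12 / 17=0.71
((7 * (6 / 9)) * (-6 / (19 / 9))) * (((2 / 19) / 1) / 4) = -126/361 = -0.35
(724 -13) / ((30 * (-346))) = -237/3460 = -0.07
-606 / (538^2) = -303/144722 = 0.00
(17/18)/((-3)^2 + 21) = 17/540 = 0.03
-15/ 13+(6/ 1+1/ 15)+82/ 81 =31196/5265 = 5.93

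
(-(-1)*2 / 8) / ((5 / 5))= 1/4 = 0.25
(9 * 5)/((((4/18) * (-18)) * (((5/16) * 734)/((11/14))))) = -0.04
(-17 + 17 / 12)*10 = -935/6 = -155.83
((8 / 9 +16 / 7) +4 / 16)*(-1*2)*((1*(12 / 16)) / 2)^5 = -23301/458752 = -0.05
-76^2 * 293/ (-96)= 105773/6 = 17628.83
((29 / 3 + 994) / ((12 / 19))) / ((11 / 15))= 2167.01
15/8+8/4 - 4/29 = 867/232 = 3.74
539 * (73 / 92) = 39347/92 = 427.68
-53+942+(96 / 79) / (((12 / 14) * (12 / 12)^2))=890.42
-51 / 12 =-17/4 = -4.25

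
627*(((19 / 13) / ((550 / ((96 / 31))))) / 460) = 12996/1158625 = 0.01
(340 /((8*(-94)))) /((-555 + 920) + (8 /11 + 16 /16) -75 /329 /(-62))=-202895/164572714 = 0.00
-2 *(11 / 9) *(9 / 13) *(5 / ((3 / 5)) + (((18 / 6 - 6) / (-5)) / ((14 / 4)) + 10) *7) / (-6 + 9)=-26246/585 = -44.86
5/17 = 0.29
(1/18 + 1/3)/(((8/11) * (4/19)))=1463/576 = 2.54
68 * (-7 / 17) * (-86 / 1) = 2408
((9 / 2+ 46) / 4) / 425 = 101/3400 = 0.03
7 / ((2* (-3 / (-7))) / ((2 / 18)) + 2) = 49/68 = 0.72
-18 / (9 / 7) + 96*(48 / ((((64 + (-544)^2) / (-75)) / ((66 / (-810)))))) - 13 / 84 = -14.06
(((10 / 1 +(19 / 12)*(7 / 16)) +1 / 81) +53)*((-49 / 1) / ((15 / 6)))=-16182103/12960 = -1248.62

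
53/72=0.74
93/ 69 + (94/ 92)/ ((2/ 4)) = 3.39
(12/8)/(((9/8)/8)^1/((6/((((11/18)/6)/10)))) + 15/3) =69120/230411 = 0.30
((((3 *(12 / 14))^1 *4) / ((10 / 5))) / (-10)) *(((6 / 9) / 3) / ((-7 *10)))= 2/1225 = 0.00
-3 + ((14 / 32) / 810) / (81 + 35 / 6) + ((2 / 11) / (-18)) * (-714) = 52141757/12378960 = 4.21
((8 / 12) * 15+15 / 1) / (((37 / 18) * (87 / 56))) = 8400/1073 = 7.83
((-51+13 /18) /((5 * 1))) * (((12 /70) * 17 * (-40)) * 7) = 24616/3 = 8205.33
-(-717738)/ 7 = 102534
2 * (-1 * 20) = -40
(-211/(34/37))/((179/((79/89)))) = -616753/541654 = -1.14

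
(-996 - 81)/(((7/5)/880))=-4738800/7 = -676971.43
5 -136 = -131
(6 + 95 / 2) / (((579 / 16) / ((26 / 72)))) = 2782/5211 = 0.53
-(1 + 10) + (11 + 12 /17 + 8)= 148/17 = 8.71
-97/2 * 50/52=-2425/52 = -46.63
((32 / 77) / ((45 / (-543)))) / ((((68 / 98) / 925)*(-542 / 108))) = 67505760/50677 = 1332.08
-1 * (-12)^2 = -144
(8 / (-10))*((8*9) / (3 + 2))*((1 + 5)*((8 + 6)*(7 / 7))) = -967.68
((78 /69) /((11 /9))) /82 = 117/10373 = 0.01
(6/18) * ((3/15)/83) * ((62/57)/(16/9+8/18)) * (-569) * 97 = -21.70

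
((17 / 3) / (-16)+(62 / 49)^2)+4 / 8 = 201319/115248 = 1.75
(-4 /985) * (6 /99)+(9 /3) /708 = 30617/7671180 = 0.00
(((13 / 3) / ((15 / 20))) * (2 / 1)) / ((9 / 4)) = 416/81 = 5.14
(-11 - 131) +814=672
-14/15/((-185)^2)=-14/513375 = 0.00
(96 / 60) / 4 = 2/5 = 0.40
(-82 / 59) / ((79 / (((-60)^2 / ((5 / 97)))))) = -5726880/4661 = -1228.68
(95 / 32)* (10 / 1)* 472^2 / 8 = 826737.50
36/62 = 18/31 = 0.58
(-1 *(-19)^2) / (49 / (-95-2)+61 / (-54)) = 1890918/8563 = 220.82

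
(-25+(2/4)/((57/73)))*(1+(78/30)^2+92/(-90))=-2104966/12825 = -164.13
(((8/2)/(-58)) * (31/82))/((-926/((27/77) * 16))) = 6696/42389039 = 0.00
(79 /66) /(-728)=-79/48048 = 0.00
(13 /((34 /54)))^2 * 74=31546.28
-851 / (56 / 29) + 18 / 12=-24595/56 = -439.20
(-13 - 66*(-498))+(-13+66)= 32908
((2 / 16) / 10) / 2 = 1/160 = 0.01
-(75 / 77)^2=-5625/5929 = -0.95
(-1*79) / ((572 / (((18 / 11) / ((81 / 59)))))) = -4661/28314 = -0.16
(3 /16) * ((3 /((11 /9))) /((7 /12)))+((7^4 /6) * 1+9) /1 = 378799/924 = 409.96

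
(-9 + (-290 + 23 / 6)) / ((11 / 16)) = -1288/3 = -429.33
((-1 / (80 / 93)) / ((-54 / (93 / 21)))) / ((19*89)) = 961/17045280 = 0.00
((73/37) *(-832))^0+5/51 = 1.10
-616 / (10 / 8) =-2464/5 = -492.80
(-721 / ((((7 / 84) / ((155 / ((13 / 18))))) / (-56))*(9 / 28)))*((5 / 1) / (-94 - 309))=-678316800/169 = -4013708.88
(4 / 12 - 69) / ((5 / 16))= -3296/15 = -219.73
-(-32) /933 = 32/933 = 0.03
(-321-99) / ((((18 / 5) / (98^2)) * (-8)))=420175/3 = 140058.33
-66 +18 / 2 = -57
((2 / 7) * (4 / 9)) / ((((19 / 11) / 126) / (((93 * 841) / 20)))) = 36224.97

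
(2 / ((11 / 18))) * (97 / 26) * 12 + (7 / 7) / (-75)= 1571257/10725 = 146.50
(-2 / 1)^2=4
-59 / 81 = -0.73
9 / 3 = 3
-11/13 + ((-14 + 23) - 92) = -1090/13 = -83.85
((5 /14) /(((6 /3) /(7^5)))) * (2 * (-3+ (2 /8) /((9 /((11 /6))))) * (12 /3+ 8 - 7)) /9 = -38235925/3888 = -9834.34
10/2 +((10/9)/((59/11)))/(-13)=34405/6903 = 4.98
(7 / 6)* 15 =35/2 = 17.50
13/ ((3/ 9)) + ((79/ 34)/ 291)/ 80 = 30869359/791520 = 39.00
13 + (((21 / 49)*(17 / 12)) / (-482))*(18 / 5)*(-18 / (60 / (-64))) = 544603/42175 = 12.91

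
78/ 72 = 13/12 = 1.08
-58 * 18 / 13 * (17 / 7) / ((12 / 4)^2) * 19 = -411.74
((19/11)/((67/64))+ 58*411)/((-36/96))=-140558576/2211 = -63572.40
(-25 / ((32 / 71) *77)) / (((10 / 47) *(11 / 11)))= -16685/4928 = -3.39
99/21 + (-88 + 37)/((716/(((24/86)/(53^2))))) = 713487738/151346111 = 4.71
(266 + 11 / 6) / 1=1607/6 = 267.83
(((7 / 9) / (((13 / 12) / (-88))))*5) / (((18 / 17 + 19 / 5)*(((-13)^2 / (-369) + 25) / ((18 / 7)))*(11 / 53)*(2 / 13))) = -24935175/116879 = -213.34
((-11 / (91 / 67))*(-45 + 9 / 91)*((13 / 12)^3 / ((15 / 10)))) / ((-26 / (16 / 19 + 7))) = -24927551/268128 = -92.97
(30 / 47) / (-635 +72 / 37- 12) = -1110/1121749 = 0.00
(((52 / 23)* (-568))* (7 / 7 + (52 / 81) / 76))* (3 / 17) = -45839872/200583 = -228.53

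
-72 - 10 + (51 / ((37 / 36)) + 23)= -347/37 = -9.38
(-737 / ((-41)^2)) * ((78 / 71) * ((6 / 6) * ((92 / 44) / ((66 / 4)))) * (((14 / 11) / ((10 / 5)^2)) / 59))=-280462/852046789 = 0.00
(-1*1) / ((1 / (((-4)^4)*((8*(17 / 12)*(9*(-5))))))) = 130560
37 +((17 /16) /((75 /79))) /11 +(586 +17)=8449343/13200 = 640.10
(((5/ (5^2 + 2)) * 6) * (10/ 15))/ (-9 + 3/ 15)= -0.08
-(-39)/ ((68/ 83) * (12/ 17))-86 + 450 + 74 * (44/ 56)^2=374063/784 = 477.12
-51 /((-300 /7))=119/100 = 1.19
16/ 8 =2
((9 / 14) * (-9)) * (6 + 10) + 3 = -627/7 = -89.57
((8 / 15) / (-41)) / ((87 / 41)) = -8/1305 = -0.01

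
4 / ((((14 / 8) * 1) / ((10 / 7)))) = 160/49 = 3.27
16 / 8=2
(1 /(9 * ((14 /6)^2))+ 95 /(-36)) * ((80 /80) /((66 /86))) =-198617/58212 = -3.41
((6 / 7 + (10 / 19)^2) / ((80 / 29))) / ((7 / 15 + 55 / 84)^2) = 2908990/8898289 = 0.33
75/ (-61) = -75/61 = -1.23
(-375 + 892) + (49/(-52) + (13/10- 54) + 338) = 208353/260 = 801.36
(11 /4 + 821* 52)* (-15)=-2561685/4 = -640421.25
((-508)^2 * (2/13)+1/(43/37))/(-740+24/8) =-2017635/37453 = -53.87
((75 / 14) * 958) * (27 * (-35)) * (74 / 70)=-35889075/7 = -5127010.71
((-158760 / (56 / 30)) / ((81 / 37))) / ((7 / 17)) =-94350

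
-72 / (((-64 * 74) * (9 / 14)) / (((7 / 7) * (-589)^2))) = 2428447/296 = 8204.21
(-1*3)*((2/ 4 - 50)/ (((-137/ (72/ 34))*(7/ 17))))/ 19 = -5346/18221 = -0.29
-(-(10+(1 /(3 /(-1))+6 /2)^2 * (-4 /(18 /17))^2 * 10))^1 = 747130/729 = 1024.87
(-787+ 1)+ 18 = -768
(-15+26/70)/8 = -64/35 = -1.83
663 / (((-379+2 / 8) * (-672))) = 221/84840 = 0.00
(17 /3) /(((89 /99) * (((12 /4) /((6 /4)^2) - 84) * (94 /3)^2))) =-15147/195028192 = 0.00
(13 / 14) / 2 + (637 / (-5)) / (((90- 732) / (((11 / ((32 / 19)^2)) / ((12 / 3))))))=60438209/92037120 = 0.66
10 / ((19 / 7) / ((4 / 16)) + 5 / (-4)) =280/269 = 1.04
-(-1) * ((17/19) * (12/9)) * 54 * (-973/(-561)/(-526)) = -11676/54967 = -0.21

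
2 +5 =7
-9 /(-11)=9/11 = 0.82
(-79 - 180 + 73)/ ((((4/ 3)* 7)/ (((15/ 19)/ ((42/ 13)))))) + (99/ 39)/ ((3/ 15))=378705/48412 = 7.82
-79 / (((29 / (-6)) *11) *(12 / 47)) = 5.82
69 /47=1.47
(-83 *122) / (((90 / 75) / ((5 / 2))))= -126575/6 = -21095.83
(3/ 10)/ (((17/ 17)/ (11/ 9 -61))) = -269/15 = -17.93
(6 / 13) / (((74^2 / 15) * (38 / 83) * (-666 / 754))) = -12035/3849628 = 0.00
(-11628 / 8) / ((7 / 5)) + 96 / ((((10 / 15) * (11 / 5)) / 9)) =-69165/154 = -449.12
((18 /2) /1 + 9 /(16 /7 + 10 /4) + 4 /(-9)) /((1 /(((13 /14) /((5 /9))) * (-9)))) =-105183/670 = -156.99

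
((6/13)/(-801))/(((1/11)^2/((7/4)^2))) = -5929/27768 = -0.21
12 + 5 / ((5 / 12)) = 24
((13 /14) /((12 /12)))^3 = 2197/2744 = 0.80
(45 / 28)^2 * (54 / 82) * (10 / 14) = 273375/225008 = 1.21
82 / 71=1.15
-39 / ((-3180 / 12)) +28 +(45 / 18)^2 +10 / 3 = 37.73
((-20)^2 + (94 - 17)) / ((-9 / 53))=-2809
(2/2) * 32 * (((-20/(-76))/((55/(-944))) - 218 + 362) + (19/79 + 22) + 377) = 17239.16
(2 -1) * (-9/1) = -9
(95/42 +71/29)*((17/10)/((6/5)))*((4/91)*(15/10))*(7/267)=97529/8455356 = 0.01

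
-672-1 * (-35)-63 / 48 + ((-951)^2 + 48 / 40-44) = 903719.89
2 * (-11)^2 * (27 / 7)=6534/7 = 933.43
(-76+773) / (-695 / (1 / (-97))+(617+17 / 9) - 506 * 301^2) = -6273/411984649 = 0.00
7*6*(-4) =-168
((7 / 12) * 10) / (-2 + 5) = 35/18 = 1.94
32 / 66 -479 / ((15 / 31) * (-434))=6389/2310 = 2.77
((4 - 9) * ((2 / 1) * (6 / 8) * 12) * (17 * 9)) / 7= -13770/7 = -1967.14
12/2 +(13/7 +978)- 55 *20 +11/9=-7114/63 = -112.92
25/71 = 0.35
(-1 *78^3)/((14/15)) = -3559140/7 = -508448.57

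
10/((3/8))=80/3 = 26.67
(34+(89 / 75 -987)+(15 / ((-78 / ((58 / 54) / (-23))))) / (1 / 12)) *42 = -896363888/22425 = -39971.63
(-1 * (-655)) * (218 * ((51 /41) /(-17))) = -428370/41 = -10448.05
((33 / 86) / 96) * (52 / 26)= 11/1376 = 0.01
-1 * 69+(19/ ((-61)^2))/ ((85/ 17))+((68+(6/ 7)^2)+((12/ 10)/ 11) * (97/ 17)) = 12212164/34095523 = 0.36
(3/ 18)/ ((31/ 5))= 5/186 = 0.03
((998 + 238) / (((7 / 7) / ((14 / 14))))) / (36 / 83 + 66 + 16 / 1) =14.99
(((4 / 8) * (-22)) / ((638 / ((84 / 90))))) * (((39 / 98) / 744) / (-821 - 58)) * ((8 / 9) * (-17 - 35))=-338/746758845 = 0.00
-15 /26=-0.58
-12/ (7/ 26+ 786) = -312/20443 = -0.02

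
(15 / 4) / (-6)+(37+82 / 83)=24809/664 = 37.36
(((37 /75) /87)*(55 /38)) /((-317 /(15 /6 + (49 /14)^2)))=-24013/62880120 = 0.00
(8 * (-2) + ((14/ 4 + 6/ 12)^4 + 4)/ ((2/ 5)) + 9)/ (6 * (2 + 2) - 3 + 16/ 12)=1929/67 = 28.79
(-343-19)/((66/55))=-905/3 = -301.67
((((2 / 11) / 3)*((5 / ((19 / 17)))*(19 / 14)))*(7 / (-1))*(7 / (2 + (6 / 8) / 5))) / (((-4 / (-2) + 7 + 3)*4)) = -2975/17028 = -0.17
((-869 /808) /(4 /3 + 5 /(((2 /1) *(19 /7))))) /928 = -49533/96352384 = 0.00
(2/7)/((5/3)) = 6/35 = 0.17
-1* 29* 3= -87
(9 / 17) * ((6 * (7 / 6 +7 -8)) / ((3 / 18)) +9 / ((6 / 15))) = 513/34 = 15.09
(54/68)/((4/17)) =27/8 = 3.38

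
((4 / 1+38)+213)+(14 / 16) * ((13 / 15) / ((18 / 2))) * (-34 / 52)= 550681/2160 = 254.94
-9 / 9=-1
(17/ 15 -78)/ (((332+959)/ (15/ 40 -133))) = 1223333/154920 = 7.90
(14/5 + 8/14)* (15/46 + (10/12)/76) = 5959/5244 = 1.14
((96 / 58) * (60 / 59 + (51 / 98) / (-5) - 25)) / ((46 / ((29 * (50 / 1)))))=-83563080/66493 = -1256.72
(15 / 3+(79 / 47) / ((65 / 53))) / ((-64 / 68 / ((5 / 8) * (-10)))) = 827135/19552 = 42.30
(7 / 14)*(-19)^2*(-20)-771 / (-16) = -56989/16 = -3561.81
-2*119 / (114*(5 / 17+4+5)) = -2023/9006 = -0.22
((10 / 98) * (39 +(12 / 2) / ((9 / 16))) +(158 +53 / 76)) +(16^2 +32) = 5047123/11172 = 451.77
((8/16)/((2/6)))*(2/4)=3/4 = 0.75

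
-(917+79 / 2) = -956.50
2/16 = 1/8 = 0.12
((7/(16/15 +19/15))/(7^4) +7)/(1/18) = 302580/2401 = 126.02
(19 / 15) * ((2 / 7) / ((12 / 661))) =12559/630 = 19.93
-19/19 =-1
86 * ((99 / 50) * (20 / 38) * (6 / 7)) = 51084/665 = 76.82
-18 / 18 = -1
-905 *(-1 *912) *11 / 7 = 9078960/7 = 1296994.29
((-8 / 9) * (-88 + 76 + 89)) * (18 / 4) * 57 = -17556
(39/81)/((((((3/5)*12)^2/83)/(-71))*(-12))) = 1915225/419904 = 4.56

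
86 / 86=1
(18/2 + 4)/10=1.30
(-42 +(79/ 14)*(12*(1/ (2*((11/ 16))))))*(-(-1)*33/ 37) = 1674/259 = 6.46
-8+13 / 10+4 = -27/10 = -2.70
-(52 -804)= 752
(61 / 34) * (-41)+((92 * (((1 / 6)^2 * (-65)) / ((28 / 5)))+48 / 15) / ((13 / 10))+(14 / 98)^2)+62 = -3108454/97461 = -31.89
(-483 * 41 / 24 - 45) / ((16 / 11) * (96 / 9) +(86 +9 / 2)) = -229713/27988 = -8.21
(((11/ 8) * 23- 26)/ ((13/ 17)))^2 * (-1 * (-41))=23994225/10816 = 2218.40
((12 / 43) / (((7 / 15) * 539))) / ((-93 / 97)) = -5820/5029409 = 0.00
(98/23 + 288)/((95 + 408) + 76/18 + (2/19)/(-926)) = 0.58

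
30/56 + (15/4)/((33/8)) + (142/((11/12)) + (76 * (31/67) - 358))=-3435521/20636 = -166.48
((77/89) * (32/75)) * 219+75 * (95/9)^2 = 506872169/60075 = 8437.32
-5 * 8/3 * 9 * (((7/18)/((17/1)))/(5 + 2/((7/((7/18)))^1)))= -210/391 = -0.54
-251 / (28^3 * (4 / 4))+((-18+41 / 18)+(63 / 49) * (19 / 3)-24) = -6241331/197568 = -31.59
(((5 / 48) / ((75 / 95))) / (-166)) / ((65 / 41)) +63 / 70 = 279521/310752 = 0.90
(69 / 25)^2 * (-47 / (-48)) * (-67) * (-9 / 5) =44977167/50000 = 899.54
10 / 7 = 1.43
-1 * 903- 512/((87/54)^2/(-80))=12511617/841 = 14877.07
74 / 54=37/27 = 1.37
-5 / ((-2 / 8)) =20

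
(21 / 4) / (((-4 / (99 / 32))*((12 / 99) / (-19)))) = 1303533/2048 = 636.49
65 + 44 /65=4269/65 = 65.68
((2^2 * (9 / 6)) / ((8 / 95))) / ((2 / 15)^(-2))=19/15 = 1.27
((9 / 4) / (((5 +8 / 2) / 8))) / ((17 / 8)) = 0.94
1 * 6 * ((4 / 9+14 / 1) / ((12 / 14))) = 910/9 = 101.11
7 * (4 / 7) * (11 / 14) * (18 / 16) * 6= 297/14 = 21.21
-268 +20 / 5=-264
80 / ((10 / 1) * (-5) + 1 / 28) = -2240/1399 = -1.60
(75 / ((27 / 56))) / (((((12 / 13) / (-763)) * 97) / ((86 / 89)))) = -298561900/233091 = -1280.88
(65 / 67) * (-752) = -48880/67 = -729.55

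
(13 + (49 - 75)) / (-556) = 0.02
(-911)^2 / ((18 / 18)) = 829921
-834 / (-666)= 139/111 = 1.25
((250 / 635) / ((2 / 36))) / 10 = 90/127 = 0.71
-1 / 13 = -0.08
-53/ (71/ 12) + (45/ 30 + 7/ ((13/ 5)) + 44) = 72427/1846 = 39.23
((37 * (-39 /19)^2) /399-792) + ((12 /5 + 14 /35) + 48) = -177842383/240065 = -740.81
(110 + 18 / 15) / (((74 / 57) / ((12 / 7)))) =190152/1295 = 146.84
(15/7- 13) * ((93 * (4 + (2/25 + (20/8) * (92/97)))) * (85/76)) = -24733164/3395 = -7285.17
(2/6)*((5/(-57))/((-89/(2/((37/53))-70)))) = -1380/62567 = -0.02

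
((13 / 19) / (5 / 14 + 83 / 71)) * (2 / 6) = 12922/86469 = 0.15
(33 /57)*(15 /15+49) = 550/19 = 28.95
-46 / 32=-1.44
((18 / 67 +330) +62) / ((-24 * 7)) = -2.33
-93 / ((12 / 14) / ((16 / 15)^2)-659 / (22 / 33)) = 27776/295007 = 0.09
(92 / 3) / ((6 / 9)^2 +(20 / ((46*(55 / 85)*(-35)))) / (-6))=488796/7135 = 68.51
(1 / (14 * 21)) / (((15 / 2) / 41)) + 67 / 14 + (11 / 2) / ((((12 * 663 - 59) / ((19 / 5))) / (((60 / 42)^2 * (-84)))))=151513339/34825770 = 4.35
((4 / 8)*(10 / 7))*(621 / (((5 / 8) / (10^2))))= 496800/7 = 70971.43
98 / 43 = 2.28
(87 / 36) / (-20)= -29/240 = -0.12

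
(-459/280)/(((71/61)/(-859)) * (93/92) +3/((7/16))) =-61464027/257053070 = -0.24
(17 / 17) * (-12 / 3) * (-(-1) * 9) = -36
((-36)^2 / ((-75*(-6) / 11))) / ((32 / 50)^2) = 2475/32 = 77.34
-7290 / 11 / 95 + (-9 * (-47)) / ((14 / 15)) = 1305693/2926 = 446.24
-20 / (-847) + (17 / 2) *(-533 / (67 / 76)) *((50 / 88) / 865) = -65817575/19635154 = -3.35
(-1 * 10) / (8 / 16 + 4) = -20/9 = -2.22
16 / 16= 1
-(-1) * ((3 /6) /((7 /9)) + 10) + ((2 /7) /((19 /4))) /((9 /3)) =8509/798 = 10.66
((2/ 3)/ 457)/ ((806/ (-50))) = -50/552513 = 0.00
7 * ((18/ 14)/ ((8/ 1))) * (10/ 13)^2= 225/338 = 0.67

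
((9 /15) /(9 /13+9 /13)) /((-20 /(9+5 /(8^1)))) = -1001/4800 = -0.21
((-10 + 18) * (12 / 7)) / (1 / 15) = 205.71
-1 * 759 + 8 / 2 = -755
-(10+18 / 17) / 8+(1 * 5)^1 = 123/34 = 3.62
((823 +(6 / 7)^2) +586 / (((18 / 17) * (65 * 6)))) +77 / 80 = 826.12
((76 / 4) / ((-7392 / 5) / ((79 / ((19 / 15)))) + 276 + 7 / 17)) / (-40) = -127585/67877224 = 0.00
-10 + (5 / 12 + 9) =-7/12 = -0.58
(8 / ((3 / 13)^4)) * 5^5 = 714025000/81 = 8815123.46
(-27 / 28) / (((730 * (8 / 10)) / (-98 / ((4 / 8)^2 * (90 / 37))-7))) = 3243/11680 = 0.28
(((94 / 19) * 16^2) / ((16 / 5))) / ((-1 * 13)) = -7520/247 = -30.45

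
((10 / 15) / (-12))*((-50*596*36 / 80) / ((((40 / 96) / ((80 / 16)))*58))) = 4470/29 = 154.14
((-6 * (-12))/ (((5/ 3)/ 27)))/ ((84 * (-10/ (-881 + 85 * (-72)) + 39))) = 0.36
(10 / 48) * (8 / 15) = 1/9 = 0.11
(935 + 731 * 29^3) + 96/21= 124805090/7 = 17829298.57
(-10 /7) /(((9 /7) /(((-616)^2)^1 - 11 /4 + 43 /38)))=-144192665/342 = -421615.98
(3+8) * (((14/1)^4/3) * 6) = 845152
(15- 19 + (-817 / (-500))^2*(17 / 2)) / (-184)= -9347313/92000000 = -0.10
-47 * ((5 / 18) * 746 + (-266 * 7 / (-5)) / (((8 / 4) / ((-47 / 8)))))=15003011/360 = 41675.03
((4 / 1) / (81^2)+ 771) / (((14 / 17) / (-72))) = -343980380/5103 = -67407.48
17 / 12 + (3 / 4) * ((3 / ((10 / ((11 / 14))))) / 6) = 4859/3360 = 1.45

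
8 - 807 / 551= 3601/551 = 6.54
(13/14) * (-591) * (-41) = 315003/14 = 22500.21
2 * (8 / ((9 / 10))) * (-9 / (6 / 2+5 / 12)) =-1920/41 = -46.83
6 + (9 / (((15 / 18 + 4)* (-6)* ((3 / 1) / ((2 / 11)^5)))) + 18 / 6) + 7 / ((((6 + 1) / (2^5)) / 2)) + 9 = 382979182/4670479 = 82.00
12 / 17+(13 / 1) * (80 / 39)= 1396/51 = 27.37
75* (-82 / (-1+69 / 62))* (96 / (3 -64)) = 36604800/427 = 85725.53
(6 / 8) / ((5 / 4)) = 0.60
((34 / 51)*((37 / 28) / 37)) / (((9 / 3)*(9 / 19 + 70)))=19/168714 = 0.00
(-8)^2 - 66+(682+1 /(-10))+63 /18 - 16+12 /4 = 3352/5 = 670.40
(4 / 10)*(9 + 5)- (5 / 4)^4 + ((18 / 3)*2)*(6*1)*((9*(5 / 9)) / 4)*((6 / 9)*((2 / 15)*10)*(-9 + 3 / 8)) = -879157/1280 = -686.84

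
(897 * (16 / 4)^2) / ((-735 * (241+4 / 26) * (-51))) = 62192/39171825 = 0.00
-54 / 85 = -0.64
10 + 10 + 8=28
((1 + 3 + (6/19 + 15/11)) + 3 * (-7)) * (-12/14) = 19212/1463 = 13.13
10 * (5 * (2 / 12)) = 25/3 = 8.33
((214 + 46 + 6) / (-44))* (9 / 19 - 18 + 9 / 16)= 36099/352 = 102.55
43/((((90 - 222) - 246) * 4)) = -43/1512 = -0.03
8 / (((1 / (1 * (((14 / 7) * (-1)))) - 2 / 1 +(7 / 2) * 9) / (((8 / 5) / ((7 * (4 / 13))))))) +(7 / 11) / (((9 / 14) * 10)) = 30539/100485 = 0.30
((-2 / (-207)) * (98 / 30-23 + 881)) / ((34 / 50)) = 129190/10557 = 12.24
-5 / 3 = -1.67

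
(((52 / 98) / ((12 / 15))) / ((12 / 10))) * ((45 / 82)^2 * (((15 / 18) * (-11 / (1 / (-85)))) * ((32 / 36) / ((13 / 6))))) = 8765625/164738 = 53.21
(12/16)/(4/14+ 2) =21/64 = 0.33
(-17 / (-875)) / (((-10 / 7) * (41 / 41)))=-17/1250 = -0.01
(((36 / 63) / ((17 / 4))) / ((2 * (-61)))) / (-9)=8/65331 = 0.00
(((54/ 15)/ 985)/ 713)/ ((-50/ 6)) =-54/87788125 = 0.00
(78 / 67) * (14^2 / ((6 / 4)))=10192/67 = 152.12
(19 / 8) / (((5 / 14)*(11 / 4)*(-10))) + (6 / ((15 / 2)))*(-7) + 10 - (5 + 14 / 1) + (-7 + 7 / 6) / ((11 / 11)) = -17057/825 = -20.68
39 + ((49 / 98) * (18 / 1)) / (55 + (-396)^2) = 6117978/156871 = 39.00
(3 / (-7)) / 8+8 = 445/56 = 7.95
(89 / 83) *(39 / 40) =3471/3320 = 1.05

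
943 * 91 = 85813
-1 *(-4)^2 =-16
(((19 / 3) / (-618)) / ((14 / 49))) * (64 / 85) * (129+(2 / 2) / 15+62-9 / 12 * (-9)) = -6314308/1181925 = -5.34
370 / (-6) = -185/3 = -61.67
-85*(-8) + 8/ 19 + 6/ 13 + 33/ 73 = 12285145/18031 = 681.33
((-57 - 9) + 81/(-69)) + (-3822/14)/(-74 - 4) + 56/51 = -146803/2346 = -62.58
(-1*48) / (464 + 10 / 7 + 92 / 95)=-15960/155077 = -0.10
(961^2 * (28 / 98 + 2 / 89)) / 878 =88658016/273497 = 324.16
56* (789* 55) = 2430120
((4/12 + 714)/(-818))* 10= -10715/1227 = -8.73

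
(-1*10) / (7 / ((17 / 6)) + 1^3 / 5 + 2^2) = -850/567 = -1.50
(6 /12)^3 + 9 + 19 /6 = 295/24 = 12.29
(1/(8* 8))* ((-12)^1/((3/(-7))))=7/16 = 0.44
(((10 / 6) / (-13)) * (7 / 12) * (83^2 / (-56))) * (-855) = -3272275/416 = -7866.05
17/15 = 1.13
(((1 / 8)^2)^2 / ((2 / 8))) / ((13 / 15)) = 15/13312 = 0.00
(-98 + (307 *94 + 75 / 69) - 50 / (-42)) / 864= 3473045/104328 = 33.29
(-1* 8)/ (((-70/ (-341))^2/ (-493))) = 93594.34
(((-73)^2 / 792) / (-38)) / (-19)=5329/571824 = 0.01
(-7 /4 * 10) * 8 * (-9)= 1260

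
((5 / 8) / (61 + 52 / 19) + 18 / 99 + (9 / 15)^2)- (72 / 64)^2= -15217929/21313600 = -0.71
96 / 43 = 2.23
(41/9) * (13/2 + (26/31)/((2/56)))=76219/558 = 136.59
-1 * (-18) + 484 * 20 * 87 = 842178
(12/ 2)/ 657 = 2/219 = 0.01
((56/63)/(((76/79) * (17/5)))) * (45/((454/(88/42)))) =86900/1539741 = 0.06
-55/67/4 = -55/268 = -0.21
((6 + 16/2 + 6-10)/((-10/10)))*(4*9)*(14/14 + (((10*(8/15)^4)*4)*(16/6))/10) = -2263576/3375 = -670.69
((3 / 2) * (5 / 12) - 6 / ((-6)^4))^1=67/108 = 0.62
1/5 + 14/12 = 41/30 = 1.37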